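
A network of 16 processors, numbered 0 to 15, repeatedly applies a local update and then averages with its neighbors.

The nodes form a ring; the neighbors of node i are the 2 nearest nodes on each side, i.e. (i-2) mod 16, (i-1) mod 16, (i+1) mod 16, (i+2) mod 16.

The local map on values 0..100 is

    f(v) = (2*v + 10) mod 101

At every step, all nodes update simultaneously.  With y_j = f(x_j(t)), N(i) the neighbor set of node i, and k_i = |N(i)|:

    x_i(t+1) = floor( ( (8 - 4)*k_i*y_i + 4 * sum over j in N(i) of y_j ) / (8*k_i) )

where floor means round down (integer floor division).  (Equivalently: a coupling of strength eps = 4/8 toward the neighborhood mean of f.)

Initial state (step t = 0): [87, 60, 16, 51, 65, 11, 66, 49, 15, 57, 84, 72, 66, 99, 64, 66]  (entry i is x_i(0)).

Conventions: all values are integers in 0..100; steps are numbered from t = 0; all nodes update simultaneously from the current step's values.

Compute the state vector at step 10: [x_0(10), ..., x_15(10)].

Simulating step by step:
t=0: [87, 60, 16, 51, 65, 11, 66, 49, 15, 57, 84, 72, 66, 99, 64, 66]
t=1: [60, 36, 41, 23, 35, 28, 35, 20, 38, 33, 58, 44, 42, 24, 39, 39]
t=2: [58, 74, 76, 68, 76, 66, 75, 63, 71, 70, 56, 80, 80, 75, 77, 76]
t=3: [42, 52, 54, 50, 56, 45, 53, 42, 46, 46, 40, 59, 61, 62, 58, 56]
t=4: [56, 24, 25, 23, 28, 67, 34, 61, 25, 27, 52, 32, 37, 29, 34, 31]
t=5: [44, 55, 55, 56, 62, 50, 64, 46, 53, 54, 41, 65, 71, 72, 69, 64]
t=6: [64, 31, 30, 20, 27, 16, 25, 10, 25, 26, 61, 46, 54, 48, 53, 45]
t=7: [50, 68, 62, 56, 59, 46, 54, 43, 52, 46, 33, 14, 15, 19, 27, 66]
t=8: [27, 35, 29, 23, 22, 20, 25, 52, 30, 28, 49, 39, 48, 46, 49, 41]
t=9: [62, 75, 65, 59, 56, 47, 53, 37, 53, 55, 32, 53, 15, 24, 23, 65]
t=10: [40, 46, 37, 28, 21, 19, 22, 48, 31, 33, 48, 31, 45, 47, 49, 45]

Answer: [40, 46, 37, 28, 21, 19, 22, 48, 31, 33, 48, 31, 45, 47, 49, 45]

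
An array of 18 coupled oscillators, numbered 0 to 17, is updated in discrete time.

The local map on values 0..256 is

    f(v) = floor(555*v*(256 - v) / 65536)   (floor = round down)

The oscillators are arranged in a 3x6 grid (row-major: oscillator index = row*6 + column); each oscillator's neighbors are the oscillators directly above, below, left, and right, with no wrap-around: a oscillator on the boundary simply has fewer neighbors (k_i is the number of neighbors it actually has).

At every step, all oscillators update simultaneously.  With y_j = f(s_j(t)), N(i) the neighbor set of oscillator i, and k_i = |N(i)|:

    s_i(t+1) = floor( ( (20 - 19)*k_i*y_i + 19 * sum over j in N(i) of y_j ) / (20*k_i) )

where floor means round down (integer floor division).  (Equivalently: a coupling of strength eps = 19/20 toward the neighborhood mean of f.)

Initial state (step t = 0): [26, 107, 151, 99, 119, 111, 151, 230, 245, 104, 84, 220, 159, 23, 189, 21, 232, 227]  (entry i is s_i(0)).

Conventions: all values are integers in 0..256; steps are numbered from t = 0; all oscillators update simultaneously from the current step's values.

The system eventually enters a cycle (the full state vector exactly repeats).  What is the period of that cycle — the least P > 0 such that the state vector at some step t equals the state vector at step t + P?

Answer: 2
Key observation: The state at step 4, [137, 137, 137, 137, 137, 137, 137, 137, 138, 137, 137, 137, 137, 138, 138, 138, 138, 137], reappears at step 6 — and no state repeats earlier — so the cycle the system enters has period 2.

Derivation:
t=0: [26, 107, 151, 99, 119, 111, 151, 230, 245, 104, 84, 220, 159, 23, 189, 21, 232, 227]
t=1: [130, 80, 97, 134, 130, 104, 79, 82, 101, 81, 97, 102, 91, 93, 39, 92, 71, 56]
t=2: [119, 128, 129, 129, 133, 135, 127, 124, 111, 131, 125, 119, 123, 107, 126, 101, 116, 120]
t=3: [138, 138, 137, 138, 138, 138, 138, 136, 137, 136, 137, 138, 136, 137, 134, 137, 136, 137]
t=4: [137, 137, 137, 137, 137, 137, 137, 137, 138, 137, 137, 137, 137, 138, 138, 138, 138, 137]
t=5: [138, 138, 137, 138, 138, 138, 138, 137, 137, 137, 137, 138, 137, 137, 137, 137, 137, 137]
t=6: [137, 137, 137, 137, 137, 137, 137, 137, 138, 137, 137, 137, 137, 138, 138, 138, 138, 137]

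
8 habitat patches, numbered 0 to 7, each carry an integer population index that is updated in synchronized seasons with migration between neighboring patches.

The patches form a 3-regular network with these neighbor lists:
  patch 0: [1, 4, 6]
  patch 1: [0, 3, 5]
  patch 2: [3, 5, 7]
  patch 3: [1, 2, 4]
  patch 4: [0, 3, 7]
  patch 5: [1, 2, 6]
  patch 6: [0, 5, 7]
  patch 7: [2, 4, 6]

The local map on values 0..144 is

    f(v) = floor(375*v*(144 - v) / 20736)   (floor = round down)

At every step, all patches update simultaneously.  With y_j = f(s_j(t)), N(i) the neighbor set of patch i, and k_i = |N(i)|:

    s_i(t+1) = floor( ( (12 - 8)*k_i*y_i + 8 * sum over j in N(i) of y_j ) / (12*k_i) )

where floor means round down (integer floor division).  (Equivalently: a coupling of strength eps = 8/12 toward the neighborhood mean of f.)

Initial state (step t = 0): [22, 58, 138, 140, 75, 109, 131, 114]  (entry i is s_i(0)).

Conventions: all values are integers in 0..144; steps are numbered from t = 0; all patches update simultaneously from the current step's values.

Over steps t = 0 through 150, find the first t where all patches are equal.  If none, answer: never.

Answer: 5
Key observation: Synchronization is absorbing here: once all patches are equal they stay equal, and step 5 is the first all-equal step.

Derivation:
t=0: [22, 58, 138, 140, 75, 109, 131, 114]  (not all equal)
t=1: [63, 58, 35, 47, 57, 52, 49, 50]  (not all equal)
t=2: [89, 87, 78, 82, 87, 82, 86, 81]  (not all equal)
t=3: [88, 89, 91, 90, 89, 90, 90, 91]  (not all equal)
t=4: [88, 87, 87, 87, 87, 87, 87, 87]  (not all equal)
t=5: [89, 89, 89, 89, 89, 89, 89, 89]  (all equal)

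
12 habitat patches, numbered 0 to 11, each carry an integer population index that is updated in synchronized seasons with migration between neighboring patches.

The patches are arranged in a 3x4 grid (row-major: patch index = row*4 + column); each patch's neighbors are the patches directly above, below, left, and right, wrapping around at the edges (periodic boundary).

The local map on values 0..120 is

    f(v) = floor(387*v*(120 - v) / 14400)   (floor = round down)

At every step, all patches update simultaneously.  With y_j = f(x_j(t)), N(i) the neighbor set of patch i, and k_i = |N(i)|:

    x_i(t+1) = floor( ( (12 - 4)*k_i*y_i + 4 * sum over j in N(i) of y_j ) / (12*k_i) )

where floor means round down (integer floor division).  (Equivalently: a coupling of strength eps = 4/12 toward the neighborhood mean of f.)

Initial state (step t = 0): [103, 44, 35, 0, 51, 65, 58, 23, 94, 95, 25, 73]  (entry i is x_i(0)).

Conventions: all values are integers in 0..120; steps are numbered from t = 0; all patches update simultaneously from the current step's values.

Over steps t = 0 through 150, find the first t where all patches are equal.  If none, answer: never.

Answer: 16
Key observation: Synchronization is absorbing here: once all patches are equal they stay equal, and step 16 is the first all-equal step.

Derivation:
t=0: [103, 44, 35, 0, 51, 65, 58, 23, 94, 95, 25, 73]  (not all equal)
t=1: [52, 83, 73, 23, 84, 92, 88, 62, 68, 68, 69, 76]  (not all equal)
t=2: [89, 83, 87, 70, 83, 73, 79, 89, 93, 91, 91, 88]  (not all equal)
t=3: [76, 80, 79, 87, 80, 88, 84, 77, 69, 72, 72, 75]  (not all equal)
t=4: [87, 85, 86, 80, 86, 78, 82, 86, 92, 90, 90, 89]  (not all equal)
t=5: [77, 78, 78, 82, 78, 84, 81, 78, 71, 73, 73, 74]  (not all equal)
t=6: [88, 87, 87, 84, 87, 83, 85, 87, 91, 90, 90, 90]  (not all equal)
t=7: [75, 76, 77, 79, 76, 80, 78, 77, 71, 73, 73, 73]  (not all equal)
t=8: [89, 89, 88, 87, 89, 87, 88, 88, 92, 91, 91, 91]  (not all equal)
t=9: [73, 74, 74, 75, 73, 75, 74, 74, 70, 70, 70, 70]  (not all equal)
t=10: [91, 91, 91, 90, 91, 90, 91, 91, 93, 93, 93, 93]  (not all equal)
t=11: [69, 69, 69, 71, 69, 71, 69, 69, 67, 67, 67, 67]  (not all equal)
t=12: [94, 94, 94, 93, 94, 93, 94, 94, 94, 94, 94, 94]  (not all equal)
t=13: [65, 65, 65, 66, 65, 66, 65, 65, 65, 65, 65, 65]  (not all equal)
t=14: [95, 95, 95, 95, 95, 95, 95, 95, 96, 95, 96, 95]  (not all equal)
t=15: [62, 63, 62, 63, 62, 63, 62, 63, 61, 62, 61, 62]  (not all equal)
t=16: [96, 96, 96, 96, 96, 96, 96, 96, 96, 96, 96, 96]  (all equal)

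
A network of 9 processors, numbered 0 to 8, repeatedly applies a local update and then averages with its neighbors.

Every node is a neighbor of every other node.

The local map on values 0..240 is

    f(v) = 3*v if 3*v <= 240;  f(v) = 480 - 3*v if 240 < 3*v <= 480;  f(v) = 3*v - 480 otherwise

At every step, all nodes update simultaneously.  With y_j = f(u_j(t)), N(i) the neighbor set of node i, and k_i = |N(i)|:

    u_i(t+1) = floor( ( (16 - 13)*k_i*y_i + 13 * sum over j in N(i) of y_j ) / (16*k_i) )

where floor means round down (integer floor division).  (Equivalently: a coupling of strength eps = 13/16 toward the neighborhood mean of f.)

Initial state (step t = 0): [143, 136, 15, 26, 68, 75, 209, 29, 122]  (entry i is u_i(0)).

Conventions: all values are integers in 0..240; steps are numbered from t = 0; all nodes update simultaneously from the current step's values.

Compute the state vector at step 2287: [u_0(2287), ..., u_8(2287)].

Simulating step by step:
t=0: [143, 136, 15, 26, 68, 75, 209, 29, 122]
t=1: [108, 110, 107, 110, 121, 123, 116, 111, 113]
t=2: [141, 141, 141, 141, 138, 137, 139, 140, 140]
t=3: [60, 60, 60, 60, 61, 61, 60, 60, 60]
t=4: [180, 180, 180, 180, 180, 180, 180, 180, 180]
t=5: [60, 60, 60, 60, 60, 60, 60, 60, 60]
t=6: [180, 180, 180, 180, 180, 180, 180, 180, 180]

Answer: [60, 60, 60, 60, 60, 60, 60, 60, 60]
Key observation: The state at step 4, [180, 180, 180, 180, 180, 180, 180, 180, 180], reappears at step 6: the system is in a cycle of period 2 from step 4 on.  Therefore the state at step 2287 equals the state at step 4 + ((2287 - 4) mod 2) = 5, which is [60, 60, 60, 60, 60, 60, 60, 60, 60].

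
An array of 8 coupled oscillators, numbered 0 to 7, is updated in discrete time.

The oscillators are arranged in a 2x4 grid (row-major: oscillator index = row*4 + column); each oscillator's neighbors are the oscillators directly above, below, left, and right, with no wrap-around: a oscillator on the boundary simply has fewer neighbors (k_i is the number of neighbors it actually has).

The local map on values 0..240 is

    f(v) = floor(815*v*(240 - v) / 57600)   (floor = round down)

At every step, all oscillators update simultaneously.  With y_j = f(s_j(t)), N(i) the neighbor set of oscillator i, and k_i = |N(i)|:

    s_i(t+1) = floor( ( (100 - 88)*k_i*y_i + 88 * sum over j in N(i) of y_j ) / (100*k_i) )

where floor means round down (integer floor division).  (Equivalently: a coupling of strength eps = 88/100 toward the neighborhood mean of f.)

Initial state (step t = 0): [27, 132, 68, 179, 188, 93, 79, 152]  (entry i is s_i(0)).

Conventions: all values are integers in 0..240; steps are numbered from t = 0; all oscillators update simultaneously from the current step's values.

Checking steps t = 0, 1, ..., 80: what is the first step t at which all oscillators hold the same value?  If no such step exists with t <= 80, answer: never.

Simulating step by step:
t=0: [27, 132, 68, 179, 188, 93, 79, 152]  (not all equal)
t=1: [158, 152, 176, 174, 137, 175, 181, 169]  (not all equal)
t=2: [192, 169, 166, 163, 174, 177, 161, 158]  (not all equal)
t=3: [161, 155, 174, 177, 145, 168, 171, 178]  (not all equal)
t=4: [188, 172, 168, 158, 177, 180, 163, 160]  (not all equal)
t=5: [158, 155, 174, 176, 146, 164, 169, 180]  (not all equal)
t=6: [189, 175, 170, 157, 181, 182, 164, 162]  (not all equal)
t=7: [153, 152, 172, 174, 143, 160, 166, 179]  (not all equal)
t=8: [191, 179, 173, 159, 185, 185, 167, 165]  (not all equal)
t=9: [146, 147, 168, 171, 138, 154, 162, 176]  (not all equal)
t=10: [195, 185, 178, 165, 191, 189, 173, 170]  (not all equal)
t=11: [135, 139, 160, 163, 130, 145, 154, 169]  (not all equal)
t=12: [200, 192, 186, 175, 197, 195, 182, 180]  (not all equal)
t=13: [123, 126, 145, 148, 118, 131, 140, 154]  (not all equal)
t=14: [203, 200, 197, 190, 202, 201, 194, 194]  (not all equal)
t=15: [109, 111, 123, 123, 108, 114, 119, 129]  (not all equal)
t=16: [201, 202, 202, 202, 202, 202, 202, 202]  (not all equal)
t=17: [108, 108, 108, 108, 108, 108, 108, 108]  (all equal)

Answer: 17
Key observation: Synchronization is absorbing here: once all oscillators are equal they stay equal, and step 17 is the first all-equal step.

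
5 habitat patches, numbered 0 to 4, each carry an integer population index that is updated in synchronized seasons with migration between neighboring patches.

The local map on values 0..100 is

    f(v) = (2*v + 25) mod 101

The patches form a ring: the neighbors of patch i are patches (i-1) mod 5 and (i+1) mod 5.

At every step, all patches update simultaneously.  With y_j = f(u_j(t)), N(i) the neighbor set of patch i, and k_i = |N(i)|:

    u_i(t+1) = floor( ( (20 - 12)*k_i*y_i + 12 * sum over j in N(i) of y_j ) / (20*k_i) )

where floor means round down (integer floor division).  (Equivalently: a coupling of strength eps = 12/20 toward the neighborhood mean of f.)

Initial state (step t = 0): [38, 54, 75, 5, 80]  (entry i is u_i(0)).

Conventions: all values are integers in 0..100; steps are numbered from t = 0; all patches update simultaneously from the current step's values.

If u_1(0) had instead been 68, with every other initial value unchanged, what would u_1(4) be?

Simulating step by step:
t=0: [38, 68, 75, 5, 80]
t=1: [43, 46, 58, 61, 44]
t=2: [12, 21, 34, 34, 21]
t=3: [59, 69, 85, 85, 69]
t=4: [54, 65, 84, 84, 65]

Answer: u_1(4) = 65
Key observation: This trace re-runs the system from the modified initial state.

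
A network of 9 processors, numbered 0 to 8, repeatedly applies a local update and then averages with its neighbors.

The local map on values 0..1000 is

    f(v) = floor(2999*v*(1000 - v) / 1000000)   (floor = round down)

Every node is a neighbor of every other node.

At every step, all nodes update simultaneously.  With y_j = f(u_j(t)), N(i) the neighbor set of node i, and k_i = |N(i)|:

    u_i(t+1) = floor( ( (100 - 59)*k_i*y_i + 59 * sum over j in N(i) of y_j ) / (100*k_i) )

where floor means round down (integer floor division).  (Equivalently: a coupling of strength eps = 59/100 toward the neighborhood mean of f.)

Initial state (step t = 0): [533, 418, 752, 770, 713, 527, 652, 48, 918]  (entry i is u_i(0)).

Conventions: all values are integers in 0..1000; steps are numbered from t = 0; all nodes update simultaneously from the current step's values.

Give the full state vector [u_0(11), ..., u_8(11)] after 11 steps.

Simulating step by step:
t=0: [533, 418, 752, 770, 713, 527, 652, 48, 918]
t=1: [617, 611, 554, 544, 572, 617, 594, 412, 441]
t=2: [719, 721, 731, 731, 728, 719, 724, 726, 730]
t=3: [599, 598, 594, 594, 595, 599, 597, 596, 594]
t=4: [721, 721, 722, 722, 721, 721, 721, 721, 722]
t=5: [602, 602, 601, 601, 602, 602, 602, 602, 601]
t=6: [718, 718, 718, 718, 718, 718, 718, 718, 718]
t=7: [607, 607, 607, 607, 607, 607, 607, 607, 607]
t=8: [715, 715, 715, 715, 715, 715, 715, 715, 715]
t=9: [611, 611, 611, 611, 611, 611, 611, 611, 611]
t=10: [712, 712, 712, 712, 712, 712, 712, 712, 712]
t=11: [614, 614, 614, 614, 614, 614, 614, 614, 614]

Answer: [614, 614, 614, 614, 614, 614, 614, 614, 614]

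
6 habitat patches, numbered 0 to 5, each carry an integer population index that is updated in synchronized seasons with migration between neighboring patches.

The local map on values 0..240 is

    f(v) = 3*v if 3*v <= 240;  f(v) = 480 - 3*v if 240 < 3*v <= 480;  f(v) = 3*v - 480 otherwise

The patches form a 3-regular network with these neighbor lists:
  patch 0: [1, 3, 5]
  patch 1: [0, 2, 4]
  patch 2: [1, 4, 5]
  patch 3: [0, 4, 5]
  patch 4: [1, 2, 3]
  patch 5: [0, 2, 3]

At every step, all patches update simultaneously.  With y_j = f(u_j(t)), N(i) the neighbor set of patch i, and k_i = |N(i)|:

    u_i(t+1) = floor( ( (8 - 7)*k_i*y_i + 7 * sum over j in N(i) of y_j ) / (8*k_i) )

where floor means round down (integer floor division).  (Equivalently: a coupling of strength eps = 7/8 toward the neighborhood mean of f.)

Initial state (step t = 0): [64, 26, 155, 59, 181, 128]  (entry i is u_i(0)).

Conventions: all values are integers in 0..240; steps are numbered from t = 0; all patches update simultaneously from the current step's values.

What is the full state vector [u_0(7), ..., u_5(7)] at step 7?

Answer: [190, 184, 184, 186, 188, 190]

Derivation:
t=0: [64, 26, 155, 59, 181, 128]
t=1: [126, 88, 71, 124, 86, 124]
t=2: [138, 183, 185, 139, 184, 136]
t=3: [67, 70, 71, 69, 69, 68]
t=4: [206, 207, 207, 204, 209, 206]
t=5: [137, 141, 141, 139, 139, 137]
t=6: [63, 62, 62, 66, 59, 63]
t=7: [190, 184, 184, 186, 188, 190]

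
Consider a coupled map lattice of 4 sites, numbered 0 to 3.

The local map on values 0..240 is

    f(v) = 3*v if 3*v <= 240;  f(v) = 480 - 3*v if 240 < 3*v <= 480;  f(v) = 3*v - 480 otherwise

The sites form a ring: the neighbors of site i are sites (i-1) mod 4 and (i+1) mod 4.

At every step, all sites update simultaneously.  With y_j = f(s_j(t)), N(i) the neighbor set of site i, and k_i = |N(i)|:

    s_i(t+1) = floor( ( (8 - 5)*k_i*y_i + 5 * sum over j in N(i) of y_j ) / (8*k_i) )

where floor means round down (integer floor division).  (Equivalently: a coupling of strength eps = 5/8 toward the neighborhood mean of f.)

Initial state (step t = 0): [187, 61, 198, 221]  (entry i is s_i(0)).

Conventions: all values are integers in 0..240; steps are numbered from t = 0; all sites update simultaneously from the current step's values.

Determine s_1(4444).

Answer: s_1(4444) = 93
Key observation: The state at step 32, [147, 147, 147, 147], reappears at step 40: the system is in a cycle of period 8 from step 32 on.  Therefore the state at step 4444 equals the state at step 32 + ((4444 - 32) mod 8) = 36, which is [93, 93, 93, 93].

Derivation:
t=0: [187, 61, 198, 221]
t=1: [144, 129, 157, 129]
t=2: [76, 52, 61, 52]
t=3: [183, 186, 166, 186]
t=4: [74, 56, 55, 56]
t=5: [188, 183, 166, 183]
t=6: [74, 57, 49, 57]
t=7: [190, 179, 162, 179]
t=8: [69, 51, 37, 51]
t=9: [173, 156, 137, 156]
t=10: [22, 38, 33, 38]
t=11: [96, 94, 108, 94]
t=12: [195, 183, 182, 183]
t=13: [82, 79, 67, 79]
t=14: [235, 224, 223, 224]
t=15: [204, 201, 190, 201]
t=16: [126, 115, 110, 115]
t=17: [122, 129, 140, 129]
t=18: [100, 89, 80, 89]
t=19: [200, 211, 223, 211]
t=20: [140, 153, 166, 153]
t=21: [35, 32, 19, 32]
t=22: [99, 86, 81, 86]
t=23: [207, 214, 227, 214]
t=24: [154, 167, 176, 167]
t=25: [19, 28, 31, 28]
t=26: [73, 78, 87, 78]
t=27: [228, 224, 228, 224]
t=28: [196, 199, 196, 199]
t=29: [113, 111, 113, 111]
t=30: [144, 143, 144, 143]
t=31: [49, 49, 49, 49]
t=32: [147, 147, 147, 147]
t=33: [39, 39, 39, 39]
t=34: [117, 117, 117, 117]
t=35: [129, 129, 129, 129]
t=36: [93, 93, 93, 93]
t=37: [201, 201, 201, 201]
t=38: [123, 123, 123, 123]
t=39: [111, 111, 111, 111]
t=40: [147, 147, 147, 147]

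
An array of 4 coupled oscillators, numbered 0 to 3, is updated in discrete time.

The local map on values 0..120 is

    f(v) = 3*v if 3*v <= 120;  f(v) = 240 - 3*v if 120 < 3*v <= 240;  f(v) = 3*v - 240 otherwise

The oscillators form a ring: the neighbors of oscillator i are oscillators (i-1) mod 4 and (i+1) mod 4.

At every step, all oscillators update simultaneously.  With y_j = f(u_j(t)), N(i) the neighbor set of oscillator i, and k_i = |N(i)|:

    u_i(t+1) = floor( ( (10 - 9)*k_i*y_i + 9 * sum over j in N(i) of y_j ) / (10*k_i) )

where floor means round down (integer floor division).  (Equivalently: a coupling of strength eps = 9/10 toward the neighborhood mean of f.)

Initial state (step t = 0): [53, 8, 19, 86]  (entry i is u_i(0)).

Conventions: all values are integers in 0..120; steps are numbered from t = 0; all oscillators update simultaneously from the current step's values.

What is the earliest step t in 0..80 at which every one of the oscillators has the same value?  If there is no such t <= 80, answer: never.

Simulating step by step:
t=0: [53, 8, 19, 86]  (not all equal)
t=1: [27, 64, 24, 63]  (not all equal)
t=2: [52, 73, 51, 73]  (not all equal)
t=3: [27, 79, 27, 79]  (not all equal)
t=4: [10, 73, 10, 73]  (not all equal)
t=5: [21, 29, 21, 29]  (not all equal)
t=6: [84, 65, 84, 65]  (not all equal)
t=7: [41, 15, 41, 15]  (not all equal)
t=8: [52, 109, 52, 109]  (not all equal)
t=9: [86, 84, 86, 84]  (not all equal)
t=10: [12, 17, 12, 17]  (not all equal)
t=11: [49, 37, 49, 37]  (not all equal)
t=12: [109, 94, 109, 94]  (not all equal)
t=13: [46, 82, 46, 82]  (not all equal)
t=14: [15, 92, 15, 92]  (not all equal)
t=15: [36, 44, 36, 44]  (not all equal)
t=16: [108, 108, 108, 108]  (all equal)

Answer: 16
Key observation: Synchronization is absorbing here: once all oscillators are equal they stay equal, and step 16 is the first all-equal step.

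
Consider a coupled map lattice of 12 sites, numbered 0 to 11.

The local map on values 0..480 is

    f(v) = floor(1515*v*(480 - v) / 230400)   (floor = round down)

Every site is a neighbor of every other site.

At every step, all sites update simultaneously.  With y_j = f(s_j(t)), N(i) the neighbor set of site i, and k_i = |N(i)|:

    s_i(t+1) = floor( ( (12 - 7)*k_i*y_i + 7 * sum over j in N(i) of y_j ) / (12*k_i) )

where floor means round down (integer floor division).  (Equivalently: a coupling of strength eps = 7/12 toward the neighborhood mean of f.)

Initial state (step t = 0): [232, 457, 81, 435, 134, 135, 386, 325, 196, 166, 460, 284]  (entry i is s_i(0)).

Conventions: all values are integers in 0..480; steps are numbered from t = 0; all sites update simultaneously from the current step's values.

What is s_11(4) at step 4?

Answer: s_11(4) = 370

Derivation:
t=0: [232, 457, 81, 435, 134, 135, 386, 325, 196, 166, 460, 284]
t=1: [301, 189, 241, 210, 274, 275, 250, 284, 297, 288, 186, 297]
t=2: [361, 363, 370, 367, 367, 367, 370, 365, 362, 364, 363, 362]
t=3: [277, 276, 272, 274, 274, 274, 272, 275, 276, 275, 276, 276]
t=4: [369, 370, 371, 370, 370, 370, 371, 370, 370, 370, 370, 370]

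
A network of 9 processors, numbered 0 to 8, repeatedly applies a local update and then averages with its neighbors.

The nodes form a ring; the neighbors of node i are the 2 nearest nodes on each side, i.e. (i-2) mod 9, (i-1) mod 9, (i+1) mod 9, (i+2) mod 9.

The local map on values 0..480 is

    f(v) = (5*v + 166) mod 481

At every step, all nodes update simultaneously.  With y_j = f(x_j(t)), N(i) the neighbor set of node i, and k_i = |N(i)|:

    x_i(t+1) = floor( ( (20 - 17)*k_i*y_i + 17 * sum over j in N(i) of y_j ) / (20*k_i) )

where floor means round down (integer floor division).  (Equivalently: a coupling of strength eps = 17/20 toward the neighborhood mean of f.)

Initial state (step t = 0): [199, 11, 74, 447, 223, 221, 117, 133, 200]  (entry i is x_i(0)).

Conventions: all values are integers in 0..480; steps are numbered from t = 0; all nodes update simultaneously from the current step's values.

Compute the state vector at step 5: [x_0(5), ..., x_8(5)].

Answer: [326, 352, 343, 315, 243, 162, 233, 231, 239]

Derivation:
t=0: [199, 11, 74, 447, 223, 221, 117, 133, 200]
t=1: [206, 231, 266, 263, 283, 347, 291, 261, 251]
t=2: [226, 220, 171, 219, 175, 149, 256, 286, 238]
t=3: [243, 276, 224, 230, 179, 177, 224, 269, 227]
t=4: [240, 320, 255, 183, 246, 192, 175, 259, 245]
t=5: [326, 352, 343, 315, 243, 162, 233, 231, 239]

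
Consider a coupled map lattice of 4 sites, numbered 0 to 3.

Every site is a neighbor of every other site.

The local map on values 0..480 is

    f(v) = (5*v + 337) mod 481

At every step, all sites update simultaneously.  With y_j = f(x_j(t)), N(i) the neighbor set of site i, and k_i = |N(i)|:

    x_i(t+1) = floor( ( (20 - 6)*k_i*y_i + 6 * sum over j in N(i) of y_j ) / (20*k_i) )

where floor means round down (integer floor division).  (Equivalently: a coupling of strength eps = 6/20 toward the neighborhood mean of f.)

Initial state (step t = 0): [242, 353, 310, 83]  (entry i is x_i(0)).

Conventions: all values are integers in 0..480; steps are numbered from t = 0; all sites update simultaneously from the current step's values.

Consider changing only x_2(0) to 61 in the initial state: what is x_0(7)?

Answer: x_0(7) = 278
Key observation: This trace re-runs the system from the modified initial state.

Derivation:
t=0: [242, 353, 61, 83]
t=1: [133, 178, 168, 234]
t=2: [82, 217, 187, 96]
t=3: [296, 413, 323, 338]
t=4: [322, 385, 115, 160]
t=5: [110, 299, 355, 201]
t=6: [379, 369, 249, 364]
t=7: [278, 248, 177, 233]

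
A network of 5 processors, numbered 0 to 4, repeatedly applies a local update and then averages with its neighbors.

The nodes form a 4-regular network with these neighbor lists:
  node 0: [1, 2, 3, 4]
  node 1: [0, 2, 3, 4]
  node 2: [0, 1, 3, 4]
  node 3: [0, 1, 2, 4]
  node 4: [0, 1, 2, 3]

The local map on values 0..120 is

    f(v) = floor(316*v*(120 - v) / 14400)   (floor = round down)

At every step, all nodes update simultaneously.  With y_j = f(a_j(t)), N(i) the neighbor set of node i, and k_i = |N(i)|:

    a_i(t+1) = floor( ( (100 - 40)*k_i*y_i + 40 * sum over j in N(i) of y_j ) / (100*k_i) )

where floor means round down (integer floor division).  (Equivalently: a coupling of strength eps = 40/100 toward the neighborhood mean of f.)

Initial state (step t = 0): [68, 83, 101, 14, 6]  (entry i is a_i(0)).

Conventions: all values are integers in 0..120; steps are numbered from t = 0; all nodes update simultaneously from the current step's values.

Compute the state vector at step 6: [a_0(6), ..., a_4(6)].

Simulating step by step:
t=0: [68, 83, 101, 14, 6]
t=1: [61, 56, 44, 39, 30]
t=2: [74, 74, 72, 70, 65]
t=3: [74, 74, 75, 75, 76]
t=4: [73, 73, 73, 73, 73]
t=5: [75, 75, 75, 75, 75]
t=6: [74, 74, 74, 74, 74]

Answer: [74, 74, 74, 74, 74]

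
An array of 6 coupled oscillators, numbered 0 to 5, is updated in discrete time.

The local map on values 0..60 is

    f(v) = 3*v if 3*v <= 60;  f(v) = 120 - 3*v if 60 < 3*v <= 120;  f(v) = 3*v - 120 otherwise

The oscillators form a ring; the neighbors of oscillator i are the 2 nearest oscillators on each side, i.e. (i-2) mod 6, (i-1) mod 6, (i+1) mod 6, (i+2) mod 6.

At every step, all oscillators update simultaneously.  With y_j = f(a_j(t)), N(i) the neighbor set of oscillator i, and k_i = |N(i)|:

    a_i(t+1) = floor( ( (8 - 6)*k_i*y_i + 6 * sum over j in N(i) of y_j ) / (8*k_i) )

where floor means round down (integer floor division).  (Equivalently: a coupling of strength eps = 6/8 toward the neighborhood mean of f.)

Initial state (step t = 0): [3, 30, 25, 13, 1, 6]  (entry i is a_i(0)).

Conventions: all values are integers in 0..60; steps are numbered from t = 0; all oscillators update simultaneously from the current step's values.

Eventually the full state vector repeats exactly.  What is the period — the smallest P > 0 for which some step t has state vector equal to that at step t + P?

Answer: 2
Key observation: The state at step 8, [24, 24, 24, 24, 24, 24], reappears at step 10 — and no state repeats earlier — so the cycle the system enters has period 2.

Derivation:
t=0: [3, 30, 25, 13, 1, 6]
t=1: [20, 28, 26, 27, 21, 19]
t=2: [51, 46, 46, 45, 51, 50]
t=3: [26, 22, 23, 22, 26, 26]
t=4: [45, 48, 48, 48, 45, 46]
t=5: [18, 21, 20, 21, 18, 19]
t=6: [56, 57, 56, 57, 56, 55]
t=7: [48, 48, 49, 48, 48, 48]
t=8: [24, 24, 24, 24, 24, 24]
t=9: [48, 48, 48, 48, 48, 48]
t=10: [24, 24, 24, 24, 24, 24]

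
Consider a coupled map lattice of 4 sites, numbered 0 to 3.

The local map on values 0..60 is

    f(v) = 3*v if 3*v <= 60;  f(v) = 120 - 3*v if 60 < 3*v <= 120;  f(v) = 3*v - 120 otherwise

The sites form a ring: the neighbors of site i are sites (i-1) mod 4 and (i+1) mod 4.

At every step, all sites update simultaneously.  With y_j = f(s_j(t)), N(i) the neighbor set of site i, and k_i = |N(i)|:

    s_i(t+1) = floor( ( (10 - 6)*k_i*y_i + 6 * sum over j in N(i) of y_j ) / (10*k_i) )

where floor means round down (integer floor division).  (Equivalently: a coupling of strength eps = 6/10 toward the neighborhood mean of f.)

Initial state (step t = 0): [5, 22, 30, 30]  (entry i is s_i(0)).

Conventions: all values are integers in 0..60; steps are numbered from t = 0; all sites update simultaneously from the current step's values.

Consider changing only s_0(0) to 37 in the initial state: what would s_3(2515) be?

Simulating step by step:
t=0: [37, 22, 30, 30]
t=1: [28, 33, 37, 23]
t=2: [36, 21, 25, 33]
t=3: [28, 39, 41, 25]
t=4: [28, 12, 15, 29]
t=5: [35, 38, 38, 37]
t=6: [10, 8, 6, 9]
t=7: [27, 24, 22, 25]
t=8: [43, 47, 49, 45]
t=9: [14, 19, 21, 16]
t=10: [48, 52, 54, 48]
t=11: [27, 34, 34, 29]
t=12: [30, 24, 22, 30]
t=13: [35, 44, 45, 37]
t=14: [12, 13, 12, 12]
t=15: [36, 37, 36, 36]
t=16: [11, 10, 11, 12]
t=17: [33, 31, 33, 34]
t=18: [21, 23, 21, 19]
t=19: [55, 54, 55, 57]
t=20: [45, 43, 45, 47]
t=21: [15, 12, 15, 17]
t=22: [44, 41, 44, 47]
t=23: [12, 8, 12, 15]
t=24: [35, 31, 35, 39]
t=25: [15, 19, 15, 10]
t=26: [44, 49, 44, 39]
t=27: [13, 18, 13, 8]
t=28: [39, 45, 39, 33]
t=29: [12, 7, 12, 10]
t=30: [29, 30, 29, 33]
t=31: [28, 31, 28, 28]
t=32: [33, 32, 33, 36]
t=33: [19, 22, 19, 17]
t=34: [54, 55, 54, 54]
t=35: [42, 43, 42, 42]
t=36: [6, 7, 6, 6]
t=37: [18, 19, 18, 18]
t=38: [54, 55, 54, 54]

Answer: s_3(2515) = 42
Key observation: The state at step 34, [54, 55, 54, 54], reappears at step 38: the system is in a cycle of period 4 from step 34 on.  Therefore the state at step 2515 equals the state at step 34 + ((2515 - 34) mod 4) = 35, which is [42, 43, 42, 42].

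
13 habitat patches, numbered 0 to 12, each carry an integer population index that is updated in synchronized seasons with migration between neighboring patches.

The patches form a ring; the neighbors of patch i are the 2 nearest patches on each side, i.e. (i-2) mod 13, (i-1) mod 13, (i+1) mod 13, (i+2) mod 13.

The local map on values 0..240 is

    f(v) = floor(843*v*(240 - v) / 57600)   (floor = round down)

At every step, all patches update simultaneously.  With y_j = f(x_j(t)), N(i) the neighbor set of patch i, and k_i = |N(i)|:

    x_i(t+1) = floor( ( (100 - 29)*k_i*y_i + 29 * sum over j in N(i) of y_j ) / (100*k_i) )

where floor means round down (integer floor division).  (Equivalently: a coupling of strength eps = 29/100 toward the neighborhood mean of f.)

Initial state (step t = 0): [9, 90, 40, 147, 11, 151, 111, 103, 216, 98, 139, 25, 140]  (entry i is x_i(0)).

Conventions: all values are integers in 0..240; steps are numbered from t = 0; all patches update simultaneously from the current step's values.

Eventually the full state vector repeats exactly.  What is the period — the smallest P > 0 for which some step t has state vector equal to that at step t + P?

Simulating step by step:
t=0: [9, 90, 40, 147, 11, 151, 111, 103, 216, 98, 139, 25, 140]
t=1: [64, 179, 116, 181, 77, 186, 185, 195, 112, 185, 186, 101, 181]
t=2: [169, 162, 197, 161, 177, 148, 153, 138, 189, 154, 155, 190, 159]
t=3: [170, 179, 138, 180, 166, 195, 189, 198, 157, 186, 184, 152, 183]
t=4: [175, 162, 194, 160, 172, 134, 144, 129, 175, 151, 156, 183, 157]
t=5: [165, 179, 143, 182, 174, 202, 198, 204, 175, 191, 186, 161, 185]
t=6: [178, 162, 192, 155, 162, 119, 126, 114, 154, 140, 149, 176, 153]
t=7: [163, 180, 147, 187, 184, 206, 206, 208, 196, 200, 195, 171, 188]
t=8: [178, 160, 188, 147, 146, 108, 106, 101, 121, 120, 131, 163, 148]
t=9: [165, 183, 155, 195, 196, 206, 206, 206, 209, 207, 205, 186, 194]
t=10: [173, 153, 178, 132, 127, 105, 103, 101, 96, 102, 108, 140, 134]
t=11: [175, 191, 170, 203, 205, 207, 206, 205, 203, 205, 207, 202, 203]
t=12: [156, 137, 160, 114, 109, 100, 102, 104, 107, 105, 101, 114, 114]
t=13: [194, 204, 191, 207, 206, 205, 206, 206, 207, 207, 206, 208, 207]
t=14: [124, 109, 128, 102, 104, 103, 102, 101, 99, 99, 100, 100, 101]
t=15: [208, 207, 208, 206, 206, 206, 205, 205, 204, 204, 204, 204, 205]
t=16: [98, 99, 97, 101, 101, 102, 104, 105, 106, 106, 106, 106, 104]
t=17: [203, 204, 203, 204, 205, 206, 206, 206, 207, 207, 207, 206, 206]
t=18: [107, 106, 108, 106, 105, 102, 102, 101, 99, 99, 99, 102, 102]
t=19: [207, 207, 207, 207, 206, 206, 205, 205, 204, 204, 204, 205, 206]
t=20: [99, 99, 99, 99, 101, 102, 104, 105, 106, 106, 106, 104, 102]
t=21: [204, 204, 204, 204, 205, 205, 206, 206, 207, 207, 206, 206, 205]
t=22: [106, 106, 106, 106, 105, 104, 102, 101, 99, 99, 101, 102, 104]
t=23: [206, 207, 207, 207, 206, 206, 205, 205, 204, 204, 205, 205, 206]
t=24: [101, 99, 99, 99, 101, 102, 104, 105, 106, 106, 105, 104, 102]
t=25: [205, 204, 204, 204, 205, 205, 206, 206, 207, 207, 206, 206, 205]
t=26: [105, 106, 106, 106, 105, 104, 102, 101, 99, 99, 101, 102, 104]
t=27: [206, 207, 207, 207, 206, 206, 205, 205, 204, 204, 205, 205, 206]

Answer: 4
Key observation: The state at step 23, [206, 207, 207, 207, 206, 206, 205, 205, 204, 204, 205, 205, 206], reappears at step 27 — and no state repeats earlier — so the cycle the system enters has period 4.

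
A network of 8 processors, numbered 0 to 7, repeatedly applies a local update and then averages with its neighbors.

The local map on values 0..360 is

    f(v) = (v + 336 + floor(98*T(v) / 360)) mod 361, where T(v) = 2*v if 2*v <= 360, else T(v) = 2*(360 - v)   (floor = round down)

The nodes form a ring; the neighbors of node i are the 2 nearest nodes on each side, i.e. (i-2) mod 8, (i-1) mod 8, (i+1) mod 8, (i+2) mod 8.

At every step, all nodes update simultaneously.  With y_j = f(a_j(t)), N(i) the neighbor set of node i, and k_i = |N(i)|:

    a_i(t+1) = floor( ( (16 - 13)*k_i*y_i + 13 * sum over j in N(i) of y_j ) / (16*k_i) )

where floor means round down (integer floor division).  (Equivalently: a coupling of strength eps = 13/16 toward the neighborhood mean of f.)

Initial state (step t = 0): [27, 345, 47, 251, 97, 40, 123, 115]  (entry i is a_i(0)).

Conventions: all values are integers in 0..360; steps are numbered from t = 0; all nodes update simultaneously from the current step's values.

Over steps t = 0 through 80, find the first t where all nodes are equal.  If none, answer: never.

Simulating step by step:
t=0: [27, 345, 47, 251, 97, 40, 123, 115]  (not all equal)
t=1: [143, 163, 161, 162, 131, 154, 97, 139]  (not all equal)
t=2: [191, 211, 208, 212, 192, 184, 180, 189]  (not all equal)
t=3: [260, 262, 262, 262, 259, 257, 256, 257]  (not all equal)
t=4: [288, 289, 289, 289, 288, 288, 288, 288]  (not all equal)
t=5: [302, 302, 302, 302, 302, 302, 302, 302]  (all equal)

Answer: 5
Key observation: Synchronization is absorbing here: once all nodes are equal they stay equal, and step 5 is the first all-equal step.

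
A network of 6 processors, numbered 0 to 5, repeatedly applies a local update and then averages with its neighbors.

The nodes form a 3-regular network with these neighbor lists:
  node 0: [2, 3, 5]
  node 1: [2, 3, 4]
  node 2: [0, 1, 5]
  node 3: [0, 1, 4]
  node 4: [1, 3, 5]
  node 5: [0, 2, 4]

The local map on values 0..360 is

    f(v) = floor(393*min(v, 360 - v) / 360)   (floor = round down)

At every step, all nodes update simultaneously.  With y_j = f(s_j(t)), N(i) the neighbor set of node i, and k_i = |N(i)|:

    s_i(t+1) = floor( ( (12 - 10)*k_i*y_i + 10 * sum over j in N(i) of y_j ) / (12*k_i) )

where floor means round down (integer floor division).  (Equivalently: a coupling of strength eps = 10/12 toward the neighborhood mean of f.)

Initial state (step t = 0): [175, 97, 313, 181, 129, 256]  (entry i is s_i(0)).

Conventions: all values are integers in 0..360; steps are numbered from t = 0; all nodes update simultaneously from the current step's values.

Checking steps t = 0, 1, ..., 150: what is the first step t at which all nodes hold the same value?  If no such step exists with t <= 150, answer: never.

Simulating step by step:
t=0: [175, 97, 313, 181, 129, 256]  (not all equal)
t=1: [131, 124, 122, 153, 138, 124]  (not all equal)
t=2: [144, 147, 136, 146, 146, 140]  (not all equal)
t=3: [153, 156, 154, 158, 157, 154]  (not all equal)
t=4: [168, 170, 168, 169, 170, 168]  (not all equal)
t=5: [183, 184, 183, 184, 184, 183]  (not all equal)
t=6: [192, 192, 192, 192, 192, 192]  (all equal)

Answer: 6
Key observation: Synchronization is absorbing here: once all nodes are equal they stay equal, and step 6 is the first all-equal step.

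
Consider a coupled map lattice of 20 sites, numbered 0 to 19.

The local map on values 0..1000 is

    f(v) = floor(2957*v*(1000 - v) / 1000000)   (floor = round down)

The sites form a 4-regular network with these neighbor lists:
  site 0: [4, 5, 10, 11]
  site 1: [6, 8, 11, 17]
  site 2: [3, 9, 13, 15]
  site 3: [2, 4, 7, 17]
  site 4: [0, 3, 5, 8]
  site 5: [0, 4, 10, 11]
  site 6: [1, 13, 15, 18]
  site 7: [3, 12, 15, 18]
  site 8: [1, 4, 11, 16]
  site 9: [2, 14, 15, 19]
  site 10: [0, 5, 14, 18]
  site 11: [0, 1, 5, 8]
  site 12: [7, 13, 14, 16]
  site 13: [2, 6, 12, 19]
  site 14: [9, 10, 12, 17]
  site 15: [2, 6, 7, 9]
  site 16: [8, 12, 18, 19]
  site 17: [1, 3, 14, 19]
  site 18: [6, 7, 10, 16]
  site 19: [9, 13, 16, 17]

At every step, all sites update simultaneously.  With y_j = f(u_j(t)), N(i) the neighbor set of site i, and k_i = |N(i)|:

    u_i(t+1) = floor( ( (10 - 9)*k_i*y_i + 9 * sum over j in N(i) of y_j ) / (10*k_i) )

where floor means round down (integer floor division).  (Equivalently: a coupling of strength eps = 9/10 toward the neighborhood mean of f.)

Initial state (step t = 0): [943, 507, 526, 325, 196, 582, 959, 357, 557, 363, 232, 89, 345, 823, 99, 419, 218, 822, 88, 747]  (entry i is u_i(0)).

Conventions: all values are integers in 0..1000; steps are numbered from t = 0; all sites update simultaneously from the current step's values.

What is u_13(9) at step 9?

Answer: u_13(9) = 618

Derivation:
t=0: [943, 507, 526, 325, 196, 582, 959, 357, 557, 363, 232, 89, 345, 823, 99, 419, 218, 822, 88, 747]
t=1: [454, 415, 631, 585, 553, 384, 489, 579, 510, 580, 362, 551, 488, 510, 545, 570, 543, 540, 434, 516]
t=2: [712, 733, 721, 717, 722, 716, 727, 725, 728, 720, 718, 722, 731, 726, 719, 717, 734, 727, 719, 731]
t=3: [597, 586, 595, 591, 597, 597, 590, 593, 585, 593, 600, 592, 587, 585, 590, 592, 585, 588, 588, 586]
t=4: [711, 715, 714, 713, 713, 711, 715, 714, 714, 714, 712, 714, 715, 715, 713, 713, 716, 715, 713, 715]
t=5: [605, 602, 603, 603, 605, 605, 603, 604, 602, 603, 606, 604, 602, 602, 603, 602, 602, 603, 603, 602]
t=6: [706, 707, 707, 706, 706, 706, 707, 707, 707, 707, 706, 707, 707, 707, 707, 707, 707, 707, 707, 707]
t=7: [612, 612, 612, 612, 612, 612, 612, 612, 612, 612, 612, 612, 612, 612, 612, 612, 612, 612, 612, 612]
t=8: [702, 702, 702, 702, 702, 702, 702, 702, 702, 702, 702, 702, 702, 702, 702, 702, 702, 702, 702, 702]
t=9: [618, 618, 618, 618, 618, 618, 618, 618, 618, 618, 618, 618, 618, 618, 618, 618, 618, 618, 618, 618]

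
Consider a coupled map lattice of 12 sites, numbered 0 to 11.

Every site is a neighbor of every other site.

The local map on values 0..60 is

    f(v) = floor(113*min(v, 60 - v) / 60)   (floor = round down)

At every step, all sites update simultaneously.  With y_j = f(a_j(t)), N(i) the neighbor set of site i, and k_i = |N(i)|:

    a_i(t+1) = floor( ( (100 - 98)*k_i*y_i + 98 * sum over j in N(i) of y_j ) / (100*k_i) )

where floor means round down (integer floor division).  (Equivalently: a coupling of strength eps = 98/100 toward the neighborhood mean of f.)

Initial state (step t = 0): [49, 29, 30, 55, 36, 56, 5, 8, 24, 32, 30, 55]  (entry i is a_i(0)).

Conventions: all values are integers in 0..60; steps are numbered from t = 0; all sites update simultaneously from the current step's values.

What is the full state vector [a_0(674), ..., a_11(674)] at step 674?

Answer: [15, 15, 15, 15, 15, 15, 15, 15, 15, 15, 15, 15]
Key observation: The state at step 6, [28, 28, 28, 28, 28, 28, 28, 28, 28, 28, 28, 28], reappears at step 9: the system is in a cycle of period 3 from step 6 on.  Therefore the state at step 674 equals the state at step 6 + ((674 - 6) mod 3) = 8, which is [15, 15, 15, 15, 15, 15, 15, 15, 15, 15, 15, 15].

Derivation:
t=0: [49, 29, 30, 55, 36, 56, 5, 8, 24, 32, 30, 55]
t=1: [32, 29, 29, 32, 30, 33, 32, 32, 30, 29, 29, 32]
t=2: [53, 53, 53, 53, 52, 53, 53, 53, 52, 53, 53, 53]
t=3: [13, 13, 13, 13, 13, 13, 13, 13, 13, 13, 13, 13]
t=4: [24, 24, 24, 24, 24, 24, 24, 24, 24, 24, 24, 24]
t=5: [45, 45, 45, 45, 45, 45, 45, 45, 45, 45, 45, 45]
t=6: [28, 28, 28, 28, 28, 28, 28, 28, 28, 28, 28, 28]
t=7: [52, 52, 52, 52, 52, 52, 52, 52, 52, 52, 52, 52]
t=8: [15, 15, 15, 15, 15, 15, 15, 15, 15, 15, 15, 15]
t=9: [28, 28, 28, 28, 28, 28, 28, 28, 28, 28, 28, 28]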